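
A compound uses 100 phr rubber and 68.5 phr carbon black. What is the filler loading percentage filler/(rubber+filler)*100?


Filler % = filler / (rubber + filler) * 100
= 68.5 / (100 + 68.5) * 100
= 68.5 / 168.5 * 100
= 40.65%

40.65%


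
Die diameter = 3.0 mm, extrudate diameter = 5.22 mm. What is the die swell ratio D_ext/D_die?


Die swell ratio = D_extrudate / D_die
= 5.22 / 3.0
= 1.74

Die swell = 1.74


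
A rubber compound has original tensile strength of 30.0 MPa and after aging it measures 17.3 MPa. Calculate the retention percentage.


Retention = aged / original * 100
= 17.3 / 30.0 * 100
= 57.7%

57.7%


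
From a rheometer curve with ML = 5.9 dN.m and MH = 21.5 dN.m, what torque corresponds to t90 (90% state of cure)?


M90 = ML + 0.9 * (MH - ML)
M90 = 5.9 + 0.9 * (21.5 - 5.9)
M90 = 5.9 + 0.9 * 15.6
M90 = 19.94 dN.m

19.94 dN.m


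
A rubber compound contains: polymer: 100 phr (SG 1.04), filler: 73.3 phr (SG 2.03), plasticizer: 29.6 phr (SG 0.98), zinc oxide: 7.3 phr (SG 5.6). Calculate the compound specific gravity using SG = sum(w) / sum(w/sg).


Sum of weights = 210.2
Volume contributions:
  polymer: 100/1.04 = 96.1538
  filler: 73.3/2.03 = 36.1084
  plasticizer: 29.6/0.98 = 30.2041
  zinc oxide: 7.3/5.6 = 1.3036
Sum of volumes = 163.7699
SG = 210.2 / 163.7699 = 1.284

SG = 1.284


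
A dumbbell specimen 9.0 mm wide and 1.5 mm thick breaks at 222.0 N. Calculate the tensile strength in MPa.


Area = width * thickness = 9.0 * 1.5 = 13.5 mm^2
TS = force / area = 222.0 / 13.5 = 16.44 MPa

16.44 MPa


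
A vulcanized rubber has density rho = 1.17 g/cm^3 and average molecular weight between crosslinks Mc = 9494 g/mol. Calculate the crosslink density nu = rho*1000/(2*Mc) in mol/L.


nu = rho * 1000 / (2 * Mc)
nu = 1.17 * 1000 / (2 * 9494)
nu = 1170.0 / 18988
nu = 0.0616 mol/L

0.0616 mol/L


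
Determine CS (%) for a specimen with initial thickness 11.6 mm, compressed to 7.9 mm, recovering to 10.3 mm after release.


CS = (t0 - recovered) / (t0 - ts) * 100
= (11.6 - 10.3) / (11.6 - 7.9) * 100
= 1.3 / 3.7 * 100
= 35.1%

35.1%


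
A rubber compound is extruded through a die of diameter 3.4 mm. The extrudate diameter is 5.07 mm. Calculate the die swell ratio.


Die swell ratio = D_extrudate / D_die
= 5.07 / 3.4
= 1.491

Die swell = 1.491


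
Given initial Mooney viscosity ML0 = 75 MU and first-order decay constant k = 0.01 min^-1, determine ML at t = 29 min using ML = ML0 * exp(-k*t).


ML = ML0 * exp(-k * t)
ML = 75 * exp(-0.01 * 29)
ML = 75 * 0.7483
ML = 56.12 MU

56.12 MU


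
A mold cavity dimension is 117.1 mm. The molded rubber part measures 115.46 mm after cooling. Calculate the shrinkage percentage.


Shrinkage = (mold - part) / mold * 100
= (117.1 - 115.46) / 117.1 * 100
= 1.64 / 117.1 * 100
= 1.4%

1.4%


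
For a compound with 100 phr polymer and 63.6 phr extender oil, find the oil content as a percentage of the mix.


Oil % = oil / (100 + oil) * 100
= 63.6 / (100 + 63.6) * 100
= 63.6 / 163.6 * 100
= 38.88%

38.88%


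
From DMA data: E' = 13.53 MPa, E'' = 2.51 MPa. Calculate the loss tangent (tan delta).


tan delta = E'' / E'
= 2.51 / 13.53
= 0.1855

tan delta = 0.1855


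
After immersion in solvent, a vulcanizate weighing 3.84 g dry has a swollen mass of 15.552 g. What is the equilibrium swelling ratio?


Q = W_swollen / W_dry
Q = 15.552 / 3.84
Q = 4.05

Q = 4.05


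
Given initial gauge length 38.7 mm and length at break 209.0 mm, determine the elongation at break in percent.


Elongation = (Lf - L0) / L0 * 100
= (209.0 - 38.7) / 38.7 * 100
= 170.3 / 38.7 * 100
= 440.1%

440.1%


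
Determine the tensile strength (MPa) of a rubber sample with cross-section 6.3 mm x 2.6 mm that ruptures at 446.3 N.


Area = width * thickness = 6.3 * 2.6 = 16.38 mm^2
TS = force / area = 446.3 / 16.38 = 27.25 MPa

27.25 MPa


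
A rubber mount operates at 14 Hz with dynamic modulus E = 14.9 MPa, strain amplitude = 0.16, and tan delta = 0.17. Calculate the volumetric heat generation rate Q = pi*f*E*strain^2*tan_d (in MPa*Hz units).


Q = pi * f * E * strain^2 * tan_d
= pi * 14 * 14.9 * 0.16^2 * 0.17
= pi * 14 * 14.9 * 0.0256 * 0.17
= 2.8520

Q = 2.8520


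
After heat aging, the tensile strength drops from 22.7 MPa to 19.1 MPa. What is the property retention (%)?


Retention = aged / original * 100
= 19.1 / 22.7 * 100
= 84.1%

84.1%


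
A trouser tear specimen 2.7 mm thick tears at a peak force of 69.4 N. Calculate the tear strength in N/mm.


Tear strength = force / thickness
= 69.4 / 2.7
= 25.7 N/mm

25.7 N/mm


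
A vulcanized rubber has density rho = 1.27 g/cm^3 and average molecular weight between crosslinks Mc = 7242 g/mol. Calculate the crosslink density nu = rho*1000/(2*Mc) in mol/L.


nu = rho * 1000 / (2 * Mc)
nu = 1.27 * 1000 / (2 * 7242)
nu = 1270.0 / 14484
nu = 0.0877 mol/L

0.0877 mol/L


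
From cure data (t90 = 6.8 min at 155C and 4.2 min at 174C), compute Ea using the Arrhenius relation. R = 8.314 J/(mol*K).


T1 = 428.15 K, T2 = 447.15 K
1/T1 - 1/T2 = 9.9244e-05
ln(t1/t2) = ln(6.8/4.2) = 0.4818
Ea = 8.314 * 0.4818 / 9.9244e-05 = 40365.1647 J/mol
Ea = 40.37 kJ/mol

40.37 kJ/mol


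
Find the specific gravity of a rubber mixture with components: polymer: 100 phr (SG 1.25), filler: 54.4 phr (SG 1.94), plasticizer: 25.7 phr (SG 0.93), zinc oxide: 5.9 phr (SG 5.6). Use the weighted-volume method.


Sum of weights = 186.0
Volume contributions:
  polymer: 100/1.25 = 80.0000
  filler: 54.4/1.94 = 28.0412
  plasticizer: 25.7/0.93 = 27.6344
  zinc oxide: 5.9/5.6 = 1.0536
Sum of volumes = 136.7292
SG = 186.0 / 136.7292 = 1.36

SG = 1.36


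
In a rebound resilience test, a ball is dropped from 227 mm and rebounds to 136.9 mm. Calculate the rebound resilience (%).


Resilience = h_rebound / h_drop * 100
= 136.9 / 227 * 100
= 60.3%

60.3%


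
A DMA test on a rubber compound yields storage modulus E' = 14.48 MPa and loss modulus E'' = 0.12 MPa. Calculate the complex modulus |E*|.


|E*| = sqrt(E'^2 + E''^2)
= sqrt(14.48^2 + 0.12^2)
= sqrt(209.6704 + 0.0144)
= 14.48 MPa

14.48 MPa


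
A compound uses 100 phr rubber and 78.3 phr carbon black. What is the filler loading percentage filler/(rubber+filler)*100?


Filler % = filler / (rubber + filler) * 100
= 78.3 / (100 + 78.3) * 100
= 78.3 / 178.3 * 100
= 43.91%

43.91%


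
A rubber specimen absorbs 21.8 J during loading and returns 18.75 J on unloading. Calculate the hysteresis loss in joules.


Hysteresis loss = loading - unloading
= 21.8 - 18.75
= 3.05 J

3.05 J


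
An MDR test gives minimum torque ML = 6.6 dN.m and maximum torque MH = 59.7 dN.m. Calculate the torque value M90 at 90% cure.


M90 = ML + 0.9 * (MH - ML)
M90 = 6.6 + 0.9 * (59.7 - 6.6)
M90 = 6.6 + 0.9 * 53.1
M90 = 54.39 dN.m

54.39 dN.m


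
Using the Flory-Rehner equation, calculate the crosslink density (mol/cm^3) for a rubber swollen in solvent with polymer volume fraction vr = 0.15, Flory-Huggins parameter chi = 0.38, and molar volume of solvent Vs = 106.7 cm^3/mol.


ln(1 - vr) = ln(1 - 0.15) = -0.1625
Numerator = -((-0.1625) + 0.15 + 0.38 * 0.15^2) = 0.0040
Denominator = 106.7 * (0.15^(1/3) - 0.15/2) = 48.6903
nu = 0.0040 / 48.6903 = 8.1514e-05 mol/cm^3

8.1514e-05 mol/cm^3


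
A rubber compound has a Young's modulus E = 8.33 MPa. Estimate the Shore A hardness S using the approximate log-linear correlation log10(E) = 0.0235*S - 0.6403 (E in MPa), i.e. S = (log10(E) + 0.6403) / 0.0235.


log10(E) = 0.0235*S - 0.6403  =>  S = (log10(E) + 0.6403) / 0.0235
log10(8.33) = 0.920645
S = (0.920645 + 0.6403) / 0.0235 = 1.560945 / 0.0235
S = 66.4

Shore A = 66.4


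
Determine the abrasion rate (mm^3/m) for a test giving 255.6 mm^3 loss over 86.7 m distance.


Rate = volume_loss / distance
= 255.6 / 86.7
= 2.948 mm^3/m

2.948 mm^3/m


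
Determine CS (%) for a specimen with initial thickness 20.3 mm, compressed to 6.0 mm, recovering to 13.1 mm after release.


CS = (t0 - recovered) / (t0 - ts) * 100
= (20.3 - 13.1) / (20.3 - 6.0) * 100
= 7.2 / 14.3 * 100
= 50.3%

50.3%


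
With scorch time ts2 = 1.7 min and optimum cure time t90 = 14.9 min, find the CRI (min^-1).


CRI = 100 / (t90 - ts2)
= 100 / (14.9 - 1.7)
= 100 / 13.2
= 7.58 min^-1

7.58 min^-1


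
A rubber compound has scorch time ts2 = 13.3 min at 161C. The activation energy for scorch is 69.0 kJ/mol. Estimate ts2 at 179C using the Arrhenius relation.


Convert temperatures: T1 = 161 + 273.15 = 434.15 K, T2 = 179 + 273.15 = 452.15 K
ts2_new = 13.3 * exp(69000 / 8.314 * (1/452.15 - 1/434.15))
1/T2 - 1/T1 = -9.1696e-05
ts2_new = 6.21 min

6.21 min


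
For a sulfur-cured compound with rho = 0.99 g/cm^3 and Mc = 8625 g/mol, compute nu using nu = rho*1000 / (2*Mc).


nu = rho * 1000 / (2 * Mc)
nu = 0.99 * 1000 / (2 * 8625)
nu = 990.0 / 17250
nu = 0.0574 mol/L

0.0574 mol/L


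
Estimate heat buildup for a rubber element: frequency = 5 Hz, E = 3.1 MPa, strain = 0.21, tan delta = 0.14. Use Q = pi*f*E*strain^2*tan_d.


Q = pi * f * E * strain^2 * tan_d
= pi * 5 * 3.1 * 0.21^2 * 0.14
= pi * 5 * 3.1 * 0.0441 * 0.14
= 0.3006

Q = 0.3006


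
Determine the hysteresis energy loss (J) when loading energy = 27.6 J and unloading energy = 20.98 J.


Hysteresis loss = loading - unloading
= 27.6 - 20.98
= 6.62 J

6.62 J


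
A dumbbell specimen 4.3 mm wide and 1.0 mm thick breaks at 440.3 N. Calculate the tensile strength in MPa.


Area = width * thickness = 4.3 * 1.0 = 4.3 mm^2
TS = force / area = 440.3 / 4.3 = 102.4 MPa

102.4 MPa


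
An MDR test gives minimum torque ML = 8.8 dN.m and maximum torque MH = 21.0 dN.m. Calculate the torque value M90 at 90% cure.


M90 = ML + 0.9 * (MH - ML)
M90 = 8.8 + 0.9 * (21.0 - 8.8)
M90 = 8.8 + 0.9 * 12.2
M90 = 19.78 dN.m

19.78 dN.m


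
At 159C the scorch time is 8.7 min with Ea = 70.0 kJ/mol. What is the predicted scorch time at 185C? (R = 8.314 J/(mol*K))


Convert temperatures: T1 = 159 + 273.15 = 432.15 K, T2 = 185 + 273.15 = 458.15 K
ts2_new = 8.7 * exp(70000 / 8.314 * (1/458.15 - 1/432.15))
1/T2 - 1/T1 = -1.3132e-04
ts2_new = 2.88 min

2.88 min


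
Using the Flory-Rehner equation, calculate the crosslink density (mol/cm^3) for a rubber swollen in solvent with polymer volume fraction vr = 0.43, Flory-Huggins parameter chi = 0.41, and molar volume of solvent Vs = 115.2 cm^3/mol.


ln(1 - vr) = ln(1 - 0.43) = -0.5621
Numerator = -((-0.5621) + 0.43 + 0.41 * 0.43^2) = 0.0563
Denominator = 115.2 * (0.43^(1/3) - 0.43/2) = 62.1831
nu = 0.0563 / 62.1831 = 9.0555e-04 mol/cm^3

9.0555e-04 mol/cm^3


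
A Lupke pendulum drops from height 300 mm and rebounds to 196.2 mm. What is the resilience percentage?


Resilience = h_rebound / h_drop * 100
= 196.2 / 300 * 100
= 65.4%

65.4%


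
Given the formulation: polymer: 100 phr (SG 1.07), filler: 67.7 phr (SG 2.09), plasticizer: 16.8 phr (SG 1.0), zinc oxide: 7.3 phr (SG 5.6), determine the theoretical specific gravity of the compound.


Sum of weights = 191.8
Volume contributions:
  polymer: 100/1.07 = 93.4579
  filler: 67.7/2.09 = 32.3923
  plasticizer: 16.8/1.0 = 16.8000
  zinc oxide: 7.3/5.6 = 1.3036
Sum of volumes = 143.9539
SG = 191.8 / 143.9539 = 1.332

SG = 1.332


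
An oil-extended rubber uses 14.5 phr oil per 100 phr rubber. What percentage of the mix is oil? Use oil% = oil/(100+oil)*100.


Oil % = oil / (100 + oil) * 100
= 14.5 / (100 + 14.5) * 100
= 14.5 / 114.5 * 100
= 12.66%

12.66%


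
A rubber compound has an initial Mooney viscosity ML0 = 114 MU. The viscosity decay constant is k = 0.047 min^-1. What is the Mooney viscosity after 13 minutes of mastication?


ML = ML0 * exp(-k * t)
ML = 114 * exp(-0.047 * 13)
ML = 114 * 0.5428
ML = 61.88 MU

61.88 MU


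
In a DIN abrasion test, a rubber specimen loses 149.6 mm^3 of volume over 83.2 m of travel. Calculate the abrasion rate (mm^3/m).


Rate = volume_loss / distance
= 149.6 / 83.2
= 1.798 mm^3/m

1.798 mm^3/m


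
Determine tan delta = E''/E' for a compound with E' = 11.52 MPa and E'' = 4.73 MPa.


tan delta = E'' / E'
= 4.73 / 11.52
= 0.4106

tan delta = 0.4106


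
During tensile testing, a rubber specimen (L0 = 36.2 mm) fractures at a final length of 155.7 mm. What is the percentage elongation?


Elongation = (Lf - L0) / L0 * 100
= (155.7 - 36.2) / 36.2 * 100
= 119.5 / 36.2 * 100
= 330.1%

330.1%


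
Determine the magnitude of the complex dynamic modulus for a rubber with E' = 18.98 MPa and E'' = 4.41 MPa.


|E*| = sqrt(E'^2 + E''^2)
= sqrt(18.98^2 + 4.41^2)
= sqrt(360.2404 + 19.4481)
= 19.486 MPa

19.486 MPa


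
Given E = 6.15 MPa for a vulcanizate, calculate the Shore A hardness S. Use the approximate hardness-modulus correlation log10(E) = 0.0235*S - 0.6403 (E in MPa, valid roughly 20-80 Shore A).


log10(E) = 0.0235*S - 0.6403  =>  S = (log10(E) + 0.6403) / 0.0235
log10(6.15) = 0.788875
S = (0.788875 + 0.6403) / 0.0235 = 1.429175 / 0.0235
S = 60.8

Shore A = 60.8


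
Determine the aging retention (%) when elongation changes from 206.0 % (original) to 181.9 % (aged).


Retention = aged / original * 100
= 181.9 / 206.0 * 100
= 88.3%

88.3%


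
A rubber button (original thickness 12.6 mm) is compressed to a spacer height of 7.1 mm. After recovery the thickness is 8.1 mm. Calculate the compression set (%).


CS = (t0 - recovered) / (t0 - ts) * 100
= (12.6 - 8.1) / (12.6 - 7.1) * 100
= 4.5 / 5.5 * 100
= 81.8%

81.8%


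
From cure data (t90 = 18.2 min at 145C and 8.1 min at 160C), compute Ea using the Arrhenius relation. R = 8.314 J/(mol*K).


T1 = 418.15 K, T2 = 433.15 K
1/T1 - 1/T2 = 8.2817e-05
ln(t1/t2) = ln(18.2/8.1) = 0.8096
Ea = 8.314 * 0.8096 / 8.2817e-05 = 81271.2424 J/mol
Ea = 81.27 kJ/mol

81.27 kJ/mol


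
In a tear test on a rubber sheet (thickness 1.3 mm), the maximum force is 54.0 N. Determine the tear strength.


Tear strength = force / thickness
= 54.0 / 1.3
= 41.54 N/mm

41.54 N/mm


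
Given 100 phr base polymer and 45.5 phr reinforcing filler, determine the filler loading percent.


Filler % = filler / (rubber + filler) * 100
= 45.5 / (100 + 45.5) * 100
= 45.5 / 145.5 * 100
= 31.27%

31.27%


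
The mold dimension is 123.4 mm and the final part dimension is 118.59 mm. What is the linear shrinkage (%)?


Shrinkage = (mold - part) / mold * 100
= (123.4 - 118.59) / 123.4 * 100
= 4.81 / 123.4 * 100
= 3.9%

3.9%


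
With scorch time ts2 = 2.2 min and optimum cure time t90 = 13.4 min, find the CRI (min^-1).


CRI = 100 / (t90 - ts2)
= 100 / (13.4 - 2.2)
= 100 / 11.2
= 8.93 min^-1

8.93 min^-1


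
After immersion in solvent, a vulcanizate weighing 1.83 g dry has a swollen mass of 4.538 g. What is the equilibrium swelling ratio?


Q = W_swollen / W_dry
Q = 4.538 / 1.83
Q = 2.48

Q = 2.48


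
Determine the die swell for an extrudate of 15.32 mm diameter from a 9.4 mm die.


Die swell ratio = D_extrudate / D_die
= 15.32 / 9.4
= 1.63

Die swell = 1.63


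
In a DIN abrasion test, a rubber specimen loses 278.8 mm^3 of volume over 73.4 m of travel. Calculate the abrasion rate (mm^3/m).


Rate = volume_loss / distance
= 278.8 / 73.4
= 3.798 mm^3/m

3.798 mm^3/m


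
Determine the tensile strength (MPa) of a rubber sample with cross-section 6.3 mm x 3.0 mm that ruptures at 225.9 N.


Area = width * thickness = 6.3 * 3.0 = 18.9 mm^2
TS = force / area = 225.9 / 18.9 = 11.95 MPa

11.95 MPa


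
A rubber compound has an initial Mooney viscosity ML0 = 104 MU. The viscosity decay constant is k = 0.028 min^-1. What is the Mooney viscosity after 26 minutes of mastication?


ML = ML0 * exp(-k * t)
ML = 104 * exp(-0.028 * 26)
ML = 104 * 0.4829
ML = 50.22 MU

50.22 MU


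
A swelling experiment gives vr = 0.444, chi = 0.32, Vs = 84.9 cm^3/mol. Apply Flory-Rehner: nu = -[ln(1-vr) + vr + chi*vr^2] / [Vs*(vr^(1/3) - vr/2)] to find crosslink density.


ln(1 - vr) = ln(1 - 0.444) = -0.5870
Numerator = -((-0.5870) + 0.444 + 0.32 * 0.444^2) = 0.0799
Denominator = 84.9 * (0.444^(1/3) - 0.444/2) = 45.9214
nu = 0.0799 / 45.9214 = 0.0017 mol/cm^3

0.0017 mol/cm^3


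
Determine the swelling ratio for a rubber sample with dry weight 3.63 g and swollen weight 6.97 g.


Q = W_swollen / W_dry
Q = 6.97 / 3.63
Q = 1.92

Q = 1.92


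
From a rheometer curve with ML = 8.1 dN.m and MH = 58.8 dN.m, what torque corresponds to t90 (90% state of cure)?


M90 = ML + 0.9 * (MH - ML)
M90 = 8.1 + 0.9 * (58.8 - 8.1)
M90 = 8.1 + 0.9 * 50.7
M90 = 53.73 dN.m

53.73 dN.m


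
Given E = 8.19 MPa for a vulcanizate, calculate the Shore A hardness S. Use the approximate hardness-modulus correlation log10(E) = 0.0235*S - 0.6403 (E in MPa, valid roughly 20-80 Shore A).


log10(E) = 0.0235*S - 0.6403  =>  S = (log10(E) + 0.6403) / 0.0235
log10(8.19) = 0.913284
S = (0.913284 + 0.6403) / 0.0235 = 1.553584 / 0.0235
S = 66.1

Shore A = 66.1


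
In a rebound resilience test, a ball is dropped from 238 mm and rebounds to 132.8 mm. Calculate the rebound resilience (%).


Resilience = h_rebound / h_drop * 100
= 132.8 / 238 * 100
= 55.8%

55.8%


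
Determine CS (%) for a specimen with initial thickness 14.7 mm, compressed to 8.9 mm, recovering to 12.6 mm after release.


CS = (t0 - recovered) / (t0 - ts) * 100
= (14.7 - 12.6) / (14.7 - 8.9) * 100
= 2.1 / 5.8 * 100
= 36.2%

36.2%


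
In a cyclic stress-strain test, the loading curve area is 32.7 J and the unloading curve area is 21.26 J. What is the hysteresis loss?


Hysteresis loss = loading - unloading
= 32.7 - 21.26
= 11.44 J

11.44 J


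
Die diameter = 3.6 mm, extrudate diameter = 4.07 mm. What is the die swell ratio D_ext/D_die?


Die swell ratio = D_extrudate / D_die
= 4.07 / 3.6
= 1.131

Die swell = 1.131


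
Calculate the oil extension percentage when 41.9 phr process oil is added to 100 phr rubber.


Oil % = oil / (100 + oil) * 100
= 41.9 / (100 + 41.9) * 100
= 41.9 / 141.9 * 100
= 29.53%

29.53%


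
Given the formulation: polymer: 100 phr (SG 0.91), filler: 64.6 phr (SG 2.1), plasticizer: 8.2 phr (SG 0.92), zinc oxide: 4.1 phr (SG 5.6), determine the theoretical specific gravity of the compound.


Sum of weights = 176.9
Volume contributions:
  polymer: 100/0.91 = 109.8901
  filler: 64.6/2.1 = 30.7619
  plasticizer: 8.2/0.92 = 8.9130
  zinc oxide: 4.1/5.6 = 0.7321
Sum of volumes = 150.2972
SG = 176.9 / 150.2972 = 1.177

SG = 1.177


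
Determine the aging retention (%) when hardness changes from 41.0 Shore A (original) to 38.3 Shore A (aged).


Retention = aged / original * 100
= 38.3 / 41.0 * 100
= 93.4%

93.4%


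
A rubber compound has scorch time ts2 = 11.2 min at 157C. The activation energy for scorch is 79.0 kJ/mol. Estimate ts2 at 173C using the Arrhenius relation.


Convert temperatures: T1 = 157 + 273.15 = 430.15 K, T2 = 173 + 273.15 = 446.15 K
ts2_new = 11.2 * exp(79000 / 8.314 * (1/446.15 - 1/430.15))
1/T2 - 1/T1 = -8.3372e-05
ts2_new = 5.07 min

5.07 min


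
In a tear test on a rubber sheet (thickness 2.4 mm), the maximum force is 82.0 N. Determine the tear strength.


Tear strength = force / thickness
= 82.0 / 2.4
= 34.17 N/mm

34.17 N/mm


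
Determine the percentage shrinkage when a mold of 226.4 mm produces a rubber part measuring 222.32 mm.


Shrinkage = (mold - part) / mold * 100
= (226.4 - 222.32) / 226.4 * 100
= 4.08 / 226.4 * 100
= 1.8%

1.8%


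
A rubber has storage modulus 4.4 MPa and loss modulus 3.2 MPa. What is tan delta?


tan delta = E'' / E'
= 3.2 / 4.4
= 0.7273

tan delta = 0.7273


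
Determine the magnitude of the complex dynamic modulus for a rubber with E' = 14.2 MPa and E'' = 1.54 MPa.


|E*| = sqrt(E'^2 + E''^2)
= sqrt(14.2^2 + 1.54^2)
= sqrt(201.6400 + 2.3716)
= 14.283 MPa

14.283 MPa


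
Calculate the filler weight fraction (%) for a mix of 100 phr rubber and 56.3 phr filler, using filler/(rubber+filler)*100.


Filler % = filler / (rubber + filler) * 100
= 56.3 / (100 + 56.3) * 100
= 56.3 / 156.3 * 100
= 36.02%

36.02%


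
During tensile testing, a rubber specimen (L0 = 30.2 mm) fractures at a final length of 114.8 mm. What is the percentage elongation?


Elongation = (Lf - L0) / L0 * 100
= (114.8 - 30.2) / 30.2 * 100
= 84.6 / 30.2 * 100
= 280.1%

280.1%


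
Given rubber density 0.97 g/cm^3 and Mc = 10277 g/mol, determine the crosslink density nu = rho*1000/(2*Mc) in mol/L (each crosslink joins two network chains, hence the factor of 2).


nu = rho * 1000 / (2 * Mc)
nu = 0.97 * 1000 / (2 * 10277)
nu = 970.0 / 20554
nu = 0.0472 mol/L

0.0472 mol/L


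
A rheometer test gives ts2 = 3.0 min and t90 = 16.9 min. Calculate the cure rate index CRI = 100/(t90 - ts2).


CRI = 100 / (t90 - ts2)
= 100 / (16.9 - 3.0)
= 100 / 13.9
= 7.19 min^-1

7.19 min^-1


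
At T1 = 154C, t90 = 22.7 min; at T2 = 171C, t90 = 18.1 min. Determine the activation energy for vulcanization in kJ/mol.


T1 = 427.15 K, T2 = 444.15 K
1/T1 - 1/T2 = 8.9606e-05
ln(t1/t2) = ln(22.7/18.1) = 0.2265
Ea = 8.314 * 0.2265 / 8.9606e-05 = 21011.1212 J/mol
Ea = 21.01 kJ/mol

21.01 kJ/mol


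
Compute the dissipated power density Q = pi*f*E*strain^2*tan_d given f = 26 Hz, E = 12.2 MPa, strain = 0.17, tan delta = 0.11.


Q = pi * f * E * strain^2 * tan_d
= pi * 26 * 12.2 * 0.17^2 * 0.11
= pi * 26 * 12.2 * 0.0289 * 0.11
= 3.1679

Q = 3.1679


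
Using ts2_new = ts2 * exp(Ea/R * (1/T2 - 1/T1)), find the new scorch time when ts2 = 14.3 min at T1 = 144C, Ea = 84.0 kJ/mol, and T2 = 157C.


Convert temperatures: T1 = 144 + 273.15 = 417.15 K, T2 = 157 + 273.15 = 430.15 K
ts2_new = 14.3 * exp(84000 / 8.314 * (1/430.15 - 1/417.15))
1/T2 - 1/T1 = -7.2449e-05
ts2_new = 6.88 min

6.88 min


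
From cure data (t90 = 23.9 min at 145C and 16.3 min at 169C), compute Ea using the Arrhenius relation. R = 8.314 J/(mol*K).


T1 = 418.15 K, T2 = 442.15 K
1/T1 - 1/T2 = 1.2981e-04
ln(t1/t2) = ln(23.9/16.3) = 0.3827
Ea = 8.314 * 0.3827 / 1.2981e-04 = 24511.7389 J/mol
Ea = 24.51 kJ/mol

24.51 kJ/mol


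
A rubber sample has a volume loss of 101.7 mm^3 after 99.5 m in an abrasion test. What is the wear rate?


Rate = volume_loss / distance
= 101.7 / 99.5
= 1.022 mm^3/m

1.022 mm^3/m


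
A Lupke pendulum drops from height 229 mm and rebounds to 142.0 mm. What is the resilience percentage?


Resilience = h_rebound / h_drop * 100
= 142.0 / 229 * 100
= 62.0%

62.0%


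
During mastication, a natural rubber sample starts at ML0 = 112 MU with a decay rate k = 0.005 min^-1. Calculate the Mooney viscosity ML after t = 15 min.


ML = ML0 * exp(-k * t)
ML = 112 * exp(-0.005 * 15)
ML = 112 * 0.9277
ML = 103.91 MU

103.91 MU


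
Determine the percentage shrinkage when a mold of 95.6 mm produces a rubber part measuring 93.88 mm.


Shrinkage = (mold - part) / mold * 100
= (95.6 - 93.88) / 95.6 * 100
= 1.72 / 95.6 * 100
= 1.8%

1.8%


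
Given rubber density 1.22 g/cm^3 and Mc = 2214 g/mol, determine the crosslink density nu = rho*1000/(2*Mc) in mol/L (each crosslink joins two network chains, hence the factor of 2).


nu = rho * 1000 / (2 * Mc)
nu = 1.22 * 1000 / (2 * 2214)
nu = 1220.0 / 4428
nu = 0.2755 mol/L

0.2755 mol/L


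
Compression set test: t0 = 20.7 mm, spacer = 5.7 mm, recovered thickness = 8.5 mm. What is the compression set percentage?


CS = (t0 - recovered) / (t0 - ts) * 100
= (20.7 - 8.5) / (20.7 - 5.7) * 100
= 12.2 / 15.0 * 100
= 81.3%

81.3%


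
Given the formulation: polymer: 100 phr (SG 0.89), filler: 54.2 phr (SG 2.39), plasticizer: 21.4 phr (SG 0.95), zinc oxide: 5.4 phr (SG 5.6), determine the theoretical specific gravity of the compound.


Sum of weights = 181.0
Volume contributions:
  polymer: 100/0.89 = 112.3596
  filler: 54.2/2.39 = 22.6778
  plasticizer: 21.4/0.95 = 22.5263
  zinc oxide: 5.4/5.6 = 0.9643
Sum of volumes = 158.5280
SG = 181.0 / 158.5280 = 1.142

SG = 1.142


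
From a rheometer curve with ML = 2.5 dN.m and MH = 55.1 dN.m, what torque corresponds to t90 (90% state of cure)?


M90 = ML + 0.9 * (MH - ML)
M90 = 2.5 + 0.9 * (55.1 - 2.5)
M90 = 2.5 + 0.9 * 52.6
M90 = 49.84 dN.m

49.84 dN.m


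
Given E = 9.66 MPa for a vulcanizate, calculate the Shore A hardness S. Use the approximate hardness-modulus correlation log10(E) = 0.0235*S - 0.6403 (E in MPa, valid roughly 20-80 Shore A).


log10(E) = 0.0235*S - 0.6403  =>  S = (log10(E) + 0.6403) / 0.0235
log10(9.66) = 0.984977
S = (0.984977 + 0.6403) / 0.0235 = 1.625277 / 0.0235
S = 69.2

Shore A = 69.2


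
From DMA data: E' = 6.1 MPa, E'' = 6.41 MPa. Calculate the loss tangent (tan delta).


tan delta = E'' / E'
= 6.41 / 6.1
= 1.0508

tan delta = 1.0508


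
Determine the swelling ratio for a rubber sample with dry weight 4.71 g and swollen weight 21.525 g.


Q = W_swollen / W_dry
Q = 21.525 / 4.71
Q = 4.57

Q = 4.57


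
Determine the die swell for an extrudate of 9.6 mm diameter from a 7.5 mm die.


Die swell ratio = D_extrudate / D_die
= 9.6 / 7.5
= 1.28

Die swell = 1.28


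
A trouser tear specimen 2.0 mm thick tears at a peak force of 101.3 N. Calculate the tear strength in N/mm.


Tear strength = force / thickness
= 101.3 / 2.0
= 50.65 N/mm

50.65 N/mm


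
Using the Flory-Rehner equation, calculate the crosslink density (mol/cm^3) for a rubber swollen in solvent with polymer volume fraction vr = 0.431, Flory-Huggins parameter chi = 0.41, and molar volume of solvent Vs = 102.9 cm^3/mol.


ln(1 - vr) = ln(1 - 0.431) = -0.5639
Numerator = -((-0.5639) + 0.431 + 0.41 * 0.431^2) = 0.0567
Denominator = 102.9 * (0.431^(1/3) - 0.431/2) = 55.5525
nu = 0.0567 / 55.5525 = 0.0010 mol/cm^3

0.0010 mol/cm^3


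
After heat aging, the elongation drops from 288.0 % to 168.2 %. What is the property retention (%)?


Retention = aged / original * 100
= 168.2 / 288.0 * 100
= 58.4%

58.4%


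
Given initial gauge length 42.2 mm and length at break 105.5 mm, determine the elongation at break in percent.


Elongation = (Lf - L0) / L0 * 100
= (105.5 - 42.2) / 42.2 * 100
= 63.3 / 42.2 * 100
= 150.0%

150.0%


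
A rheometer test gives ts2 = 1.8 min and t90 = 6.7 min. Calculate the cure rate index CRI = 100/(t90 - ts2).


CRI = 100 / (t90 - ts2)
= 100 / (6.7 - 1.8)
= 100 / 4.9
= 20.41 min^-1

20.41 min^-1


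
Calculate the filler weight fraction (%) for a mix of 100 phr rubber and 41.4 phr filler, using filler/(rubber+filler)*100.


Filler % = filler / (rubber + filler) * 100
= 41.4 / (100 + 41.4) * 100
= 41.4 / 141.4 * 100
= 29.28%

29.28%


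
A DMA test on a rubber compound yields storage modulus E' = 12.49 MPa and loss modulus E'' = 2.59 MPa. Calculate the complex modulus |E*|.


|E*| = sqrt(E'^2 + E''^2)
= sqrt(12.49^2 + 2.59^2)
= sqrt(156.0001 + 6.7081)
= 12.756 MPa

12.756 MPa


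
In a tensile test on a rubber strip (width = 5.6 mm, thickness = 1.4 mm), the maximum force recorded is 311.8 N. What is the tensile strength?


Area = width * thickness = 5.6 * 1.4 = 7.84 mm^2
TS = force / area = 311.8 / 7.84 = 39.77 MPa

39.77 MPa


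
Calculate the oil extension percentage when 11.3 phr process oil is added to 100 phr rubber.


Oil % = oil / (100 + oil) * 100
= 11.3 / (100 + 11.3) * 100
= 11.3 / 111.3 * 100
= 10.15%

10.15%


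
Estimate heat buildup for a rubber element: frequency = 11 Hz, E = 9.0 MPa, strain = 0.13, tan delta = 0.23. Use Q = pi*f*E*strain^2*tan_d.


Q = pi * f * E * strain^2 * tan_d
= pi * 11 * 9.0 * 0.13^2 * 0.23
= pi * 11 * 9.0 * 0.0169 * 0.23
= 1.2089

Q = 1.2089


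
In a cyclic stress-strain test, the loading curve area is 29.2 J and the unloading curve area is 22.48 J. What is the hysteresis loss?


Hysteresis loss = loading - unloading
= 29.2 - 22.48
= 6.72 J

6.72 J


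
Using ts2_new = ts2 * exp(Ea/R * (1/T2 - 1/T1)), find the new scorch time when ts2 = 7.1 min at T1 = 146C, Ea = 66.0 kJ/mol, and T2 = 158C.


Convert temperatures: T1 = 146 + 273.15 = 419.15 K, T2 = 158 + 273.15 = 431.15 K
ts2_new = 7.1 * exp(66000 / 8.314 * (1/431.15 - 1/419.15))
1/T2 - 1/T1 = -6.6402e-05
ts2_new = 4.19 min

4.19 min


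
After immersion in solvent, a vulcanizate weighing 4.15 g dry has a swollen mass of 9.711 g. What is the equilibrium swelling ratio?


Q = W_swollen / W_dry
Q = 9.711 / 4.15
Q = 2.34

Q = 2.34


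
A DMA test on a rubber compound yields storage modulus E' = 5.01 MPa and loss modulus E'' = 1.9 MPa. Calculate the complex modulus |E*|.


|E*| = sqrt(E'^2 + E''^2)
= sqrt(5.01^2 + 1.9^2)
= sqrt(25.1001 + 3.6100)
= 5.358 MPa

5.358 MPa


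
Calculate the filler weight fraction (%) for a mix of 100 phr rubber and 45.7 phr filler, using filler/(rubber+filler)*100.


Filler % = filler / (rubber + filler) * 100
= 45.7 / (100 + 45.7) * 100
= 45.7 / 145.7 * 100
= 31.37%

31.37%


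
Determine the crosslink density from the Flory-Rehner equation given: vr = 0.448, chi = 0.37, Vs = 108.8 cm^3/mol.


ln(1 - vr) = ln(1 - 0.448) = -0.5942
Numerator = -((-0.5942) + 0.448 + 0.37 * 0.448^2) = 0.0719
Denominator = 108.8 * (0.448^(1/3) - 0.448/2) = 58.8796
nu = 0.0719 / 58.8796 = 0.0012 mol/cm^3

0.0012 mol/cm^3


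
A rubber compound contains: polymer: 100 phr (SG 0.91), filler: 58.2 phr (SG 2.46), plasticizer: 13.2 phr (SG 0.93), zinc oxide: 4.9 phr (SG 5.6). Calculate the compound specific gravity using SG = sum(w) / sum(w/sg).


Sum of weights = 176.3
Volume contributions:
  polymer: 100/0.91 = 109.8901
  filler: 58.2/2.46 = 23.6585
  plasticizer: 13.2/0.93 = 14.1935
  zinc oxide: 4.9/5.6 = 0.8750
Sum of volumes = 148.6172
SG = 176.3 / 148.6172 = 1.186

SG = 1.186


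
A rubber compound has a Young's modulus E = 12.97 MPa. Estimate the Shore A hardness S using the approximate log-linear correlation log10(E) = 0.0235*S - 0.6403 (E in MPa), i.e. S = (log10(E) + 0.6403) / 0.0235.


log10(E) = 0.0235*S - 0.6403  =>  S = (log10(E) + 0.6403) / 0.0235
log10(12.97) = 1.112940
S = (1.112940 + 0.6403) / 0.0235 = 1.753240 / 0.0235
S = 74.6

Shore A = 74.6


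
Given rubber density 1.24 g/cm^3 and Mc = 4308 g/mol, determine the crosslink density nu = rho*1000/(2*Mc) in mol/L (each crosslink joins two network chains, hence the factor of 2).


nu = rho * 1000 / (2 * Mc)
nu = 1.24 * 1000 / (2 * 4308)
nu = 1240.0 / 8616
nu = 0.1439 mol/L

0.1439 mol/L


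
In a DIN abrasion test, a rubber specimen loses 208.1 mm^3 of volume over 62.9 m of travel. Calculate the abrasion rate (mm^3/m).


Rate = volume_loss / distance
= 208.1 / 62.9
= 3.308 mm^3/m

3.308 mm^3/m


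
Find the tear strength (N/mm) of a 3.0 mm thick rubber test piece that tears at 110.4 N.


Tear strength = force / thickness
= 110.4 / 3.0
= 36.8 N/mm

36.8 N/mm


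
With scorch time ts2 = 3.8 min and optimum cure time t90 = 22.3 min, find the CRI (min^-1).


CRI = 100 / (t90 - ts2)
= 100 / (22.3 - 3.8)
= 100 / 18.5
= 5.41 min^-1

5.41 min^-1


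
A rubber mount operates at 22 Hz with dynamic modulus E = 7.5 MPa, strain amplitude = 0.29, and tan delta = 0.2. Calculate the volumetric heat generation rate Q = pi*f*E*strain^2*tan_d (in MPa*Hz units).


Q = pi * f * E * strain^2 * tan_d
= pi * 22 * 7.5 * 0.29^2 * 0.2
= pi * 22 * 7.5 * 0.0841 * 0.2
= 8.7189

Q = 8.7189


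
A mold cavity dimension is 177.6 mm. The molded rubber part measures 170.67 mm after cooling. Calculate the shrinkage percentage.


Shrinkage = (mold - part) / mold * 100
= (177.6 - 170.67) / 177.6 * 100
= 6.93 / 177.6 * 100
= 3.9%

3.9%


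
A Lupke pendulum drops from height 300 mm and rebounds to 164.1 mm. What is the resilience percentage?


Resilience = h_rebound / h_drop * 100
= 164.1 / 300 * 100
= 54.7%

54.7%


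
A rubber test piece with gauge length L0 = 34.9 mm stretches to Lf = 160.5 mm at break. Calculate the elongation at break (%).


Elongation = (Lf - L0) / L0 * 100
= (160.5 - 34.9) / 34.9 * 100
= 125.6 / 34.9 * 100
= 359.9%

359.9%


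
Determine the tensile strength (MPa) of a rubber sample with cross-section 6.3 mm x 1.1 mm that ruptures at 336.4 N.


Area = width * thickness = 6.3 * 1.1 = 6.93 mm^2
TS = force / area = 336.4 / 6.93 = 48.54 MPa

48.54 MPa


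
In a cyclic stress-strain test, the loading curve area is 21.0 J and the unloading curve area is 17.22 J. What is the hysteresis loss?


Hysteresis loss = loading - unloading
= 21.0 - 17.22
= 3.78 J

3.78 J


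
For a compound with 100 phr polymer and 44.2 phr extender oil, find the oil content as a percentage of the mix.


Oil % = oil / (100 + oil) * 100
= 44.2 / (100 + 44.2) * 100
= 44.2 / 144.2 * 100
= 30.65%

30.65%


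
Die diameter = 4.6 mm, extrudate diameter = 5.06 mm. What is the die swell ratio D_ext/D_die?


Die swell ratio = D_extrudate / D_die
= 5.06 / 4.6
= 1.1

Die swell = 1.1


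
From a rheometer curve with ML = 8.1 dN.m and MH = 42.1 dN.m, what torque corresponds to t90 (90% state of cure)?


M90 = ML + 0.9 * (MH - ML)
M90 = 8.1 + 0.9 * (42.1 - 8.1)
M90 = 8.1 + 0.9 * 34.0
M90 = 38.7 dN.m

38.7 dN.m


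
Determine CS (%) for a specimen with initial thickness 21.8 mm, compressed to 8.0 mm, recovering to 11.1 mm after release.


CS = (t0 - recovered) / (t0 - ts) * 100
= (21.8 - 11.1) / (21.8 - 8.0) * 100
= 10.7 / 13.8 * 100
= 77.5%

77.5%


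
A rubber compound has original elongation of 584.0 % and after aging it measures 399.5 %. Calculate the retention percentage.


Retention = aged / original * 100
= 399.5 / 584.0 * 100
= 68.4%

68.4%


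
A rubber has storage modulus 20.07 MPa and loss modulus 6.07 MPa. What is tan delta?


tan delta = E'' / E'
= 6.07 / 20.07
= 0.3024

tan delta = 0.3024


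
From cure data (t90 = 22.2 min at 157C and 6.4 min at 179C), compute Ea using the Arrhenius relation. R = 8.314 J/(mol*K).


T1 = 430.15 K, T2 = 452.15 K
1/T1 - 1/T2 = 1.1312e-04
ln(t1/t2) = ln(22.2/6.4) = 1.2438
Ea = 8.314 * 1.2438 / 1.1312e-04 = 91419.3993 J/mol
Ea = 91.42 kJ/mol

91.42 kJ/mol


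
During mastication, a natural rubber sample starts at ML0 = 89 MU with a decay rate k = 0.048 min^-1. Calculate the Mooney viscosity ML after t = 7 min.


ML = ML0 * exp(-k * t)
ML = 89 * exp(-0.048 * 7)
ML = 89 * 0.7146
ML = 63.6 MU

63.6 MU


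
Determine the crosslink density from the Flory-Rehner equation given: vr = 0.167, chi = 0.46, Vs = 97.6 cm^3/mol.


ln(1 - vr) = ln(1 - 0.167) = -0.1827
Numerator = -((-0.1827) + 0.167 + 0.46 * 0.167^2) = 0.0029
Denominator = 97.6 * (0.167^(1/3) - 0.167/2) = 45.5975
nu = 0.0029 / 45.5975 = 6.3440e-05 mol/cm^3

6.3440e-05 mol/cm^3


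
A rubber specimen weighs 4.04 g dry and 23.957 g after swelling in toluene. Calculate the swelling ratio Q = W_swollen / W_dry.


Q = W_swollen / W_dry
Q = 23.957 / 4.04
Q = 5.93

Q = 5.93


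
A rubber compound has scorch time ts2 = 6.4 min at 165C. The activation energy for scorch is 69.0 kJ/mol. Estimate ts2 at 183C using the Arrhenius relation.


Convert temperatures: T1 = 165 + 273.15 = 438.15 K, T2 = 183 + 273.15 = 456.15 K
ts2_new = 6.4 * exp(69000 / 8.314 * (1/456.15 - 1/438.15))
1/T2 - 1/T1 = -9.0062e-05
ts2_new = 3.03 min

3.03 min


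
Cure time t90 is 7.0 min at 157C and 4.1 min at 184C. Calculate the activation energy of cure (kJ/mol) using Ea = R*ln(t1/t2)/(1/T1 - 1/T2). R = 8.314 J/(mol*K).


T1 = 430.15 K, T2 = 457.15 K
1/T1 - 1/T2 = 1.3730e-04
ln(t1/t2) = ln(7.0/4.1) = 0.5349
Ea = 8.314 * 0.5349 / 1.3730e-04 = 32390.4007 J/mol
Ea = 32.39 kJ/mol

32.39 kJ/mol


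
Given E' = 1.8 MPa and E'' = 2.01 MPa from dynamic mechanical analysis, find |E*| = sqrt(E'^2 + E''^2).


|E*| = sqrt(E'^2 + E''^2)
= sqrt(1.8^2 + 2.01^2)
= sqrt(3.2400 + 4.0401)
= 2.698 MPa

2.698 MPa


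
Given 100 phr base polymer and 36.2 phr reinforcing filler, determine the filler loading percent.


Filler % = filler / (rubber + filler) * 100
= 36.2 / (100 + 36.2) * 100
= 36.2 / 136.2 * 100
= 26.58%

26.58%


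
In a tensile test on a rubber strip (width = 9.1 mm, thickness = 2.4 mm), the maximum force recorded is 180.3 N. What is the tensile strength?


Area = width * thickness = 9.1 * 2.4 = 21.84 mm^2
TS = force / area = 180.3 / 21.84 = 8.26 MPa

8.26 MPa


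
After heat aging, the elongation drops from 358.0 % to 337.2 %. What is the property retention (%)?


Retention = aged / original * 100
= 337.2 / 358.0 * 100
= 94.2%

94.2%


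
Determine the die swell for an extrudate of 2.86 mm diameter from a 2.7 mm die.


Die swell ratio = D_extrudate / D_die
= 2.86 / 2.7
= 1.059

Die swell = 1.059


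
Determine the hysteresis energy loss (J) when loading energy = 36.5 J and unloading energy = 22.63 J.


Hysteresis loss = loading - unloading
= 36.5 - 22.63
= 13.87 J

13.87 J


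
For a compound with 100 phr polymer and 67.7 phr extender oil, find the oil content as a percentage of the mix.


Oil % = oil / (100 + oil) * 100
= 67.7 / (100 + 67.7) * 100
= 67.7 / 167.7 * 100
= 40.37%

40.37%


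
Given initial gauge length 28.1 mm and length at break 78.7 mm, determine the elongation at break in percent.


Elongation = (Lf - L0) / L0 * 100
= (78.7 - 28.1) / 28.1 * 100
= 50.6 / 28.1 * 100
= 180.1%

180.1%


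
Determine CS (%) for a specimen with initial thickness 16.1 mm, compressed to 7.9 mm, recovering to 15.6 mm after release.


CS = (t0 - recovered) / (t0 - ts) * 100
= (16.1 - 15.6) / (16.1 - 7.9) * 100
= 0.5 / 8.2 * 100
= 6.1%

6.1%


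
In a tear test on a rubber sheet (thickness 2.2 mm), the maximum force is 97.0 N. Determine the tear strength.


Tear strength = force / thickness
= 97.0 / 2.2
= 44.09 N/mm

44.09 N/mm


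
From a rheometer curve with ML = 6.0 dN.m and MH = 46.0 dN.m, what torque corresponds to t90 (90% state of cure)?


M90 = ML + 0.9 * (MH - ML)
M90 = 6.0 + 0.9 * (46.0 - 6.0)
M90 = 6.0 + 0.9 * 40.0
M90 = 42.0 dN.m

42.0 dN.m


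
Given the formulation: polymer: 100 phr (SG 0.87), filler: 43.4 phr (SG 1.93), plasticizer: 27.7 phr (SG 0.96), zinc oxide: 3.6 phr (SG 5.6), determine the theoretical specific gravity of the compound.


Sum of weights = 174.7
Volume contributions:
  polymer: 100/0.87 = 114.9425
  filler: 43.4/1.93 = 22.4870
  plasticizer: 27.7/0.96 = 28.8542
  zinc oxide: 3.6/5.6 = 0.6429
Sum of volumes = 166.9266
SG = 174.7 / 166.9266 = 1.047

SG = 1.047


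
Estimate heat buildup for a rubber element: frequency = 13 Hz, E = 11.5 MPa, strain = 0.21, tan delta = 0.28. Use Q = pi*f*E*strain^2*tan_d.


Q = pi * f * E * strain^2 * tan_d
= pi * 13 * 11.5 * 0.21^2 * 0.28
= pi * 13 * 11.5 * 0.0441 * 0.28
= 5.7995

Q = 5.7995


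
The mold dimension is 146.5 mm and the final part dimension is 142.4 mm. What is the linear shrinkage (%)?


Shrinkage = (mold - part) / mold * 100
= (146.5 - 142.4) / 146.5 * 100
= 4.1 / 146.5 * 100
= 2.8%

2.8%


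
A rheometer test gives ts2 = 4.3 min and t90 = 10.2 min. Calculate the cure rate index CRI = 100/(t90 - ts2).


CRI = 100 / (t90 - ts2)
= 100 / (10.2 - 4.3)
= 100 / 5.9
= 16.95 min^-1

16.95 min^-1


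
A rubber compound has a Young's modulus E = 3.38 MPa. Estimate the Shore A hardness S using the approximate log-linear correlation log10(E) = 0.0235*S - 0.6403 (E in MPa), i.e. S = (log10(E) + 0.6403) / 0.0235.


log10(E) = 0.0235*S - 0.6403  =>  S = (log10(E) + 0.6403) / 0.0235
log10(3.38) = 0.528917
S = (0.528917 + 0.6403) / 0.0235 = 1.169217 / 0.0235
S = 49.8

Shore A = 49.8


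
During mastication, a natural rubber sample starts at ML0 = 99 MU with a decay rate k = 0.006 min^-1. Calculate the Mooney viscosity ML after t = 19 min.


ML = ML0 * exp(-k * t)
ML = 99 * exp(-0.006 * 19)
ML = 99 * 0.8923
ML = 88.33 MU

88.33 MU


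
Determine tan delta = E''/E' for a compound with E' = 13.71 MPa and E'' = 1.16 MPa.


tan delta = E'' / E'
= 1.16 / 13.71
= 0.0846

tan delta = 0.0846


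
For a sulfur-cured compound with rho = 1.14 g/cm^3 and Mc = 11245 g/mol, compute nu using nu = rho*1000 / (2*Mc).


nu = rho * 1000 / (2 * Mc)
nu = 1.14 * 1000 / (2 * 11245)
nu = 1140.0 / 22490
nu = 0.0507 mol/L

0.0507 mol/L
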